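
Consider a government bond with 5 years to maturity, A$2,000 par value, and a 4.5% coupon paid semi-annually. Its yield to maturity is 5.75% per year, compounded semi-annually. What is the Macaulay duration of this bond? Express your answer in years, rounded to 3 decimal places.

Periodic yield y = 0.02875. Discount each cash flow and weight by its period:
  t   CF        PV=CF/(1+0.02875)^t    t·PV
  1        45.00        43.7424        43.7424
  2        45.00        42.5200        85.0399
  3        45.00        41.3317       123.9950
  4        45.00        40.1766       160.7064
  5        45.00        39.0538       195.2690
  6        45.00        37.9624       227.7743
  7        45.00        36.9015       258.3102
  8        45.00        35.8702       286.9616
  9        45.00        34.8677       313.8097
  10    2,045.00     1,540.2628    15,402.6281
  Σ                  1,892.6890    17,098.2366
Price P = Σ PV = 1,892.6890.
Macaulay duration = Σ(t·PV) / P = 17,098.2366 / 1,892.6890 = 9.03383 half-year periods.
In years: 9.03383 / 2 = 4.51692 years.

4.517 years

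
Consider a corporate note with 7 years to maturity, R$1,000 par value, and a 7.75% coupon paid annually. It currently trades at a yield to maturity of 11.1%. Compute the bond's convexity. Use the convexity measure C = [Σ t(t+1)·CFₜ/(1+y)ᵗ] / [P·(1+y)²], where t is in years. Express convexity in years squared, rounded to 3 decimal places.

32.878

With y = 0.111:
  t   CF        PV=CF/(1+0.111)^t    t·PV        t(t+1)·PV
  1        77.50        69.7570        69.7570         139.5140
  2        77.50        62.7876       125.5751         376.7253
  3        77.50        56.5145       169.5434         678.1734
  4        77.50        50.8681       203.4724       1,017.3619
  5        77.50        45.7859       228.9293       1,373.5759
  6        77.50        41.2114       247.2684       1,730.8787
  7     1,077.50       515.7258     3,610.0807      28,880.6453
  Σ                    842.6502     4,654.6262      34,196.8746
P = 842.6502.
Convexity = Σ t(t+1)·PV / [P·(1+y)²] = 34,196.8746 / (842.6502 × 1.234321) = 32.87842.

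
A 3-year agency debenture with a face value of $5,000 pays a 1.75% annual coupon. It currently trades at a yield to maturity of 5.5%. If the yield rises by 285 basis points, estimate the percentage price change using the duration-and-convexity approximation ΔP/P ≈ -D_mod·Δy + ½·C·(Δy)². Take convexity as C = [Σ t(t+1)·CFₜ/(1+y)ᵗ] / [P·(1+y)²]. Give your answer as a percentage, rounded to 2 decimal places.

-7.53%

With y = 0.055:
  t   CF        PV=CF/(1+0.055)^t    t·PV        t(t+1)·PV
  1        87.50        82.9384        82.9384         165.8768
  2        87.50        78.6146       157.2292         471.6875
  3     5,087.50     4,332.5845    12,997.7535      51,991.0142
  Σ                  4,494.1375    13,237.9211      52,628.5785
P = 4,494.1375; D_Mac = 2.94560 yrs; D_mod = 2.79204 yrs; C = 10.52132.
Duration effect: -2.79204 × (+0.0285) = -0.079573
Convexity effect: 0.5 × 10.52132 × (0.0285)² = +0.0042730
ΔP/P ≈ -0.079573 + 0.0042730 = -0.075300 = -7.5300%.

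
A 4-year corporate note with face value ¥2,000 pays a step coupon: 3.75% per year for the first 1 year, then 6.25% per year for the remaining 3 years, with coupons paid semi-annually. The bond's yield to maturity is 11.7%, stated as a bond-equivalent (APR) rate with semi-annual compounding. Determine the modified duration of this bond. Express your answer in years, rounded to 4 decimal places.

3.4325 years

Periodic yield y = 0.0585. First find Macaulay duration:
  t   CF        PV=CF/(1+0.0585)^t    t·PV
  1        37.50        35.4275        35.4275
  2        37.50        33.4695        66.9390
  3        62.50        52.6996       158.0988
  4        62.50        49.7871       199.1483
  5        62.50        47.0355       235.1775
  6        62.50        44.4360       266.6159
  7        62.50        41.9801       293.8610
  8     2,062.50     1,308.7812    10,470.2499
  Σ                  1,613.6166    11,725.5180
P = 1,613.6166; Macaulay duration = 11,725.5180 / 1,613.6166 = 7.26661 half-year periods = 3.63330 years.
Modified duration = D_Mac / (1 + y) = 3.63330 / 1.0585 = 3.43250 years.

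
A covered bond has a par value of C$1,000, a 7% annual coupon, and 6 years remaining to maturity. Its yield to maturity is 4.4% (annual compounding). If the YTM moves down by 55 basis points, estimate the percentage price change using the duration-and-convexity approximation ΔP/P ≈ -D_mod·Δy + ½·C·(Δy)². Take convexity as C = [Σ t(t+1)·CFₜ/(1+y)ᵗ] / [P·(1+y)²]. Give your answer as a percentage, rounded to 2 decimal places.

+2.77%

With y = 0.044:
  t   CF        PV=CF/(1+0.044)^t    t·PV        t(t+1)·PV
  1        70.00        67.0498        67.0498         134.0996
  2        70.00        64.2240       128.4479         385.3437
  3        70.00        61.5172       184.5516         738.2064
  4        70.00        58.9245       235.6981       1,178.4904
  5        70.00        56.4411       282.2056       1,693.2333
  6     1,070.00       826.3819     4,958.2913      34,708.0389
  Σ                  1,134.5385     5,856.2442      38,837.4123
P = 1,134.5385; D_Mac = 5.16179 yrs; D_mod = 4.94424 yrs; C = 31.40726.
Duration effect: -4.94424 × (-0.0055) = +0.027193
Convexity effect: 0.5 × 31.40726 × (-0.0055)² = +0.0004750
ΔP/P ≈ +0.027193 + 0.0004750 = +0.027668 = +2.7668%.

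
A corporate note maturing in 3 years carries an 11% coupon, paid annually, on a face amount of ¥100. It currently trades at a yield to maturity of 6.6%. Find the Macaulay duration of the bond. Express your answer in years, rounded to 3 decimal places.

Periodic yield y = 0.066. Discount each cash flow and weight by its year:
  t   CF        PV=CF/(1+0.066)^t    t·PV
  1        11.00        10.3189        10.3189
  2        11.00         9.6801        19.3601
  3       111.00        91.6329       274.8987
  Σ                    111.6319       304.5777
Price P = Σ PV = 111.6319.
Macaulay duration = Σ(t·PV) / P = 304.5777 / 111.6319 = 2.72841 years.

2.728 years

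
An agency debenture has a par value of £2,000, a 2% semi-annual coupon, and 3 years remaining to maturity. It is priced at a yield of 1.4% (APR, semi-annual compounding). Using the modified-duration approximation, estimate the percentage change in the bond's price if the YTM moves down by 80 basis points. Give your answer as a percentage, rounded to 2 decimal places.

+2.33%

Periodic yield y = 0.007. Modified duration first:
  t   CF        PV=CF/(1+0.007)^t    t·PV
  1        20.00        19.8610        19.8610
  2        20.00        19.7229        39.4458
  3        20.00        19.5858        58.7574
  4        20.00        19.4497        77.7987
  5        20.00        19.3145        96.5723
  6     2,020.00     1,937.2004    11,623.2023
  Σ                  2,035.1342    11,915.6375
P = 2,035.1342; D_Mac = 5.85496 half-year periods = 2.92748 yrs; D_mod = 2.92748/(1+0.007) = 2.90713 yrs.
ΔP/P ≈ -D_mod · Δy = -2.90713 × (-0.008) = +0.023257 = +2.3257%.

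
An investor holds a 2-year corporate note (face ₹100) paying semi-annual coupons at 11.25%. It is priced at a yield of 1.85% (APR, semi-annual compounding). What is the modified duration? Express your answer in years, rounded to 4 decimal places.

Periodic yield y = 0.00925. First find Macaulay duration:
  t   CF        PV=CF/(1+0.00925)^t    t·PV
  1        5.625         5.5734         5.5734
  2        5.625         5.5224        11.0447
  3        5.625         5.4718        16.4153
  4      105.625       101.8056       407.2224
  Σ                    118.3732       440.2558
P = 118.3732; Macaulay duration = 440.2558 / 118.3732 = 3.71922 half-year periods = 1.85961 years.
Modified duration = D_Mac / (1 + y) = 1.85961 / 1.00925 = 1.84257 years.

1.8426 years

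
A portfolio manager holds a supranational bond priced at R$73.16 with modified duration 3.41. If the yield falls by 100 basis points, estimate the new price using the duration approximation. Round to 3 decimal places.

R$75.655

Duration approximation: ΔP/P ≈ -D_mod · Δy = -3.41 × (-0.01) = +0.034100.
New price ≈ 73.16 × (1 + 0.034100) = 75.654756.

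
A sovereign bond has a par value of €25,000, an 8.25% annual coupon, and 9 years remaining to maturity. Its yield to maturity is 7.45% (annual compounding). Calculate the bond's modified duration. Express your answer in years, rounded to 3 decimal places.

Periodic yield y = 0.0745. First find Macaulay duration:
  t   CF        PV=CF/(1+0.0745)^t    t·PV
  1     2,062.50     1,919.4974     1,919.4974
  2     2,062.50     1,786.4099     3,572.8198
  3     2,062.50     1,662.5499     4,987.6498
  4     2,062.50     1,547.2777     6,189.1110
  5     2,062.50     1,439.9979     7,199.9895
  6     2,062.50     1,340.1563     8,040.9375
  7     2,062.50     1,247.2371     8,730.6597
  8     2,062.50     1,160.7604     9,286.0835
  9    27,062.50    14,174.5779   127,571.2012
  Σ                 26,278.4646   177,497.9494
P = 26,278.4646; Macaulay duration = 177,497.9494 / 26,278.4646 = 6.75450 years.
Modified duration = D_Mac / (1 + y) = 6.75450 / 1.0745 = 6.28618 years.

6.286 years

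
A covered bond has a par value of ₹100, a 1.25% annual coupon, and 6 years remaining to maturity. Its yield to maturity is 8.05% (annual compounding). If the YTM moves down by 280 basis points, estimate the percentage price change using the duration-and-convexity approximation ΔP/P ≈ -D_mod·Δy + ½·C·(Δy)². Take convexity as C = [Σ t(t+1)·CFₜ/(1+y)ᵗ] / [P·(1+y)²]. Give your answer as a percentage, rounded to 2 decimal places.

+16.29%

With y = 0.0805:
  t   CF        PV=CF/(1+0.0805)^t    t·PV        t(t+1)·PV
  1         1.25         1.1569         1.1569           2.3137
  2         1.25         1.0707         2.1414           6.4241
  3         1.25         0.9909         2.9727          11.8910
  4         1.25         0.9171         3.6684          18.3418
  5         1.25         0.8488         4.2438          25.4629
  6       101.25        63.6277       381.7664       2,672.3645
  Σ                     68.6120       395.9495       2,736.7979
P = 68.6120; D_Mac = 5.77085 yrs; D_mod = 5.34090 yrs; C = 34.16590.
Duration effect: -5.34090 × (-0.028) = +0.149545
Convexity effect: 0.5 × 34.16590 × (-0.028)² = +0.0133930
ΔP/P ≈ +0.149545 + 0.0133930 = +0.162938 = +16.2938%.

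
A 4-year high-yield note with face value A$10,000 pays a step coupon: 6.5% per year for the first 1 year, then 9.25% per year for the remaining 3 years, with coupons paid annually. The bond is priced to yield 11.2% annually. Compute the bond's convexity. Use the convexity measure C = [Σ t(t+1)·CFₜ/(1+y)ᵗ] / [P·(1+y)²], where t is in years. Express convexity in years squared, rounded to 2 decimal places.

13.84

With y = 0.112:
  t   CF        PV=CF/(1+0.112)^t    t·PV        t(t+1)·PV
  1       650.00       584.5324       584.5324       1,169.0647
  2       925.00       748.0526     1,496.1053       4,488.3158
  3       925.00       672.7092     2,018.1276       8,072.5105
  4    10,925.00     7,145.0010    28,580.0042     142,900.0209
  Σ                  9,150.2953    32,678.7694     156,629.9119
P = 9,150.2953.
Convexity = Σ t(t+1)·PV / [P·(1+y)²] = 156,629.9119 / (9,150.2953 × 1.236544) = 13.84299.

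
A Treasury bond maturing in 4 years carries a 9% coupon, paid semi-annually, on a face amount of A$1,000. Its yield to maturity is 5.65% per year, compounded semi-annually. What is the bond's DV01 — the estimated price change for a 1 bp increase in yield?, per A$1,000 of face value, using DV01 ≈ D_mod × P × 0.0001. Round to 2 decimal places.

A$0.38

Periodic yield y = 0.02825.
  t   CF        PV=CF/(1+0.02825)^t    t·PV
  1        45.00        43.7637        43.7637
  2        45.00        42.5613        85.1226
  3        45.00        41.3920       124.1760
  4        45.00        40.2548       161.0192
  5        45.00        39.1488       195.7442
  6        45.00        38.0733       228.4396
  7        45.00        37.0273       259.1908
  8     1,045.00       836.2315     6,689.8523
  Σ                  1,118.4527     7,787.3084
P = 1,118.4527; D_Mac = 6.96257 half-year periods = 3.48129 yrs; D_mod = 3.38564 yrs.
DV01 ≈ 3.38564 × 1,118.4527 × 0.0001 = 0.378668.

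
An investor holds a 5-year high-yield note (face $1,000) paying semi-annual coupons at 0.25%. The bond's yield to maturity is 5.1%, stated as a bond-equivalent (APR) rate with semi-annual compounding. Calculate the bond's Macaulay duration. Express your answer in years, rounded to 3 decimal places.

Periodic yield y = 0.0255. Discount each cash flow and weight by its period:
  t   CF        PV=CF/(1+0.0255)^t    t·PV
  1         1.25         1.2189         1.2189
  2         1.25         1.1886         2.3772
  3         1.25         1.1591         3.4772
  4         1.25         1.1302         4.5209
  5         1.25         1.1021         5.5106
  6         1.25         1.0747         6.4483
  7         1.25         1.0480         7.3360
  8         1.25         1.0219         8.1755
  9         1.25         0.9965         8.9687
  10    1,001.25       778.3696     7,783.6963
  Σ                    788.3098     7,831.7297
Price P = Σ PV = 788.3098.
Macaulay duration = Σ(t·PV) / P = 7,831.7297 / 788.3098 = 9.93484 half-year periods.
In years: 9.93484 / 2 = 4.96742 years.

4.967 years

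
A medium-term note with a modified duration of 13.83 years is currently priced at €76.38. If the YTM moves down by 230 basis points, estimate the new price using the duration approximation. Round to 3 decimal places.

Duration approximation: ΔP/P ≈ -D_mod · Δy = -13.83 × (-0.023) = +0.318090.
New price ≈ 76.38 × (1 + 0.318090) = 100.6757142.

€100.676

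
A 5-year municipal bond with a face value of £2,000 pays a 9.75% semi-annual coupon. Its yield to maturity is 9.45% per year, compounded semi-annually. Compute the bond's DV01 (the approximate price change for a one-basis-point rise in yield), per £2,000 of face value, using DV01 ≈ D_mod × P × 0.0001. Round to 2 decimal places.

Periodic yield y = 0.04725.
  t   CF        PV=CF/(1+0.04725)^t    t·PV
  1        97.50        93.1010        93.1010
  2        97.50        88.9004       177.8009
  3        97.50        84.8894       254.6682
  4        97.50        81.0594       324.2374
  5        97.50        77.4021       387.0105
  6        97.50        73.9099       443.4592
  7        97.50        70.5752       494.0263
  8        97.50        67.3910       539.1277
  9        97.50        64.3504       579.1537
  10    2,097.50     1,321.8990    13,218.9902
  Σ                  2,023.4777    16,511.5750
P = 2,023.4777; D_Mac = 8.16000 half-year periods = 4.08000 yrs; D_mod = 3.89592 yrs.
DV01 ≈ 3.89592 × 2,023.4777 × 0.0001 = 0.788330.

£0.79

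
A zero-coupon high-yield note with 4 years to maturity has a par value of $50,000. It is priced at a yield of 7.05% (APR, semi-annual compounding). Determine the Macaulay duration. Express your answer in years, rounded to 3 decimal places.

A zero-coupon bond has a single cash flow at maturity, so its Macaulay duration equals its maturity: 4 years.
(Equivalently: 8 semi-annual periods ÷ 2 = 4 years.)

4.000 years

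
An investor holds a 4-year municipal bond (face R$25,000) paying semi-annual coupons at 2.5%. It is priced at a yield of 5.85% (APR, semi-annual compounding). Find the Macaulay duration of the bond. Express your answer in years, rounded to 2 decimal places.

Periodic yield y = 0.02925. Discount each cash flow and weight by its period:
  t   CF        PV=CF/(1+0.02925)^t    t·PV
  1       312.50       303.6191       303.6191
  2       312.50       294.9907       589.9813
  3       312.50       286.6074       859.8222
  4       312.50       278.4624     1,113.8495
  5       312.50       270.5488     1,352.7441
  6       312.50       262.8602     1,577.1610
  7       312.50       255.3900     1,787.7300
  8    25,312.50    20,098.7031   160,789.6249
  Σ                 22,051.1817   168,374.5322
Price P = Σ PV = 22,051.1817.
Macaulay duration = Σ(t·PV) / P = 168,374.5322 / 22,051.1817 = 7.63562 half-year periods.
In years: 7.63562 / 2 = 3.81781 years.

3.82 years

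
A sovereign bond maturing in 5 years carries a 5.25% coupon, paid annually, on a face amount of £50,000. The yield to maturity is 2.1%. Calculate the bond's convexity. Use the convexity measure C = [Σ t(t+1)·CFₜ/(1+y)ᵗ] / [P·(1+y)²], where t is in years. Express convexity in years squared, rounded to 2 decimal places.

With y = 0.021:
  t   CF        PV=CF/(1+0.021)^t    t·PV        t(t+1)·PV
  1     2,625.00     2,571.0088     2,571.0088       5,142.0176
  2     2,625.00     2,518.1281     5,036.2562      15,108.7687
  3     2,625.00     2,466.3351     7,399.0053      29,596.0210
  4     2,625.00     2,415.6073     9,662.4293      48,312.1467
  5    52,625.00    47,431.1220   237,155.6101   1,422,933.6608
  Σ                 57,402.2014   261,824.3098   1,521,092.6149
P = 57,402.2014.
Convexity = Σ t(t+1)·PV / [P·(1+y)²] = 1,521,092.6149 / (57,402.2014 × 1.042441) = 25.42000.

25.42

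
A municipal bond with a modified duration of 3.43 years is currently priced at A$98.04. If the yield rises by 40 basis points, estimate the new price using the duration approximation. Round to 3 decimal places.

A$96.695

Duration approximation: ΔP/P ≈ -D_mod · Δy = -3.43 × (+0.004) = -0.013720.
New price ≈ 98.04 × (1 - 0.013720) = 96.6948912.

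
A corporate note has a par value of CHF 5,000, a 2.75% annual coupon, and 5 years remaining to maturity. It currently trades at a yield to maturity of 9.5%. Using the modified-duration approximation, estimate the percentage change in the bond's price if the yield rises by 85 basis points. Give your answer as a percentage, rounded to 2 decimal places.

Periodic yield y = 0.095. Modified duration first:
  t   CF        PV=CF/(1+0.095)^t    t·PV
  1       137.50       125.5708       125.5708
  2       137.50       114.6765       229.3530
  3       137.50       104.7274       314.1822
  4       137.50        95.6415       382.5659
  5     5,137.50     3,263.4821    16,317.4107
  Σ                  3,704.0983    17,369.0825
P = 3,704.0983; D_Mac = 4.68915 yrs; D_mod = 4.68915/(1+0.095) = 4.28233 yrs.
ΔP/P ≈ -D_mod · Δy = -4.28233 × (+0.0085) = -0.036400 = -3.6400%.

-3.64%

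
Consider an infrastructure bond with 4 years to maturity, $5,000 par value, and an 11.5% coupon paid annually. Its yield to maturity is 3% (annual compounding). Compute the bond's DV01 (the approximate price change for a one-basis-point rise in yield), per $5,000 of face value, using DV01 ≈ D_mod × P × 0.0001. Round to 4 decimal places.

Periodic yield y = 0.03.
  t   CF        PV=CF/(1+0.03)^t    t·PV
  1       575.00       558.2524       558.2524
  2       575.00       541.9926     1,083.9853
  3       575.00       526.2065     1,578.6194
  4     5,575.00     4,953.3153    19,813.2612
  Σ                  6,579.7668    23,034.1183
P = 6,579.7668; D_Mac = 3.50075 yrs; D_mod = 3.39879 yrs.
DV01 ≈ 3.39879 × 6,579.7668 × 0.0001 = 2.236322.

$2.2363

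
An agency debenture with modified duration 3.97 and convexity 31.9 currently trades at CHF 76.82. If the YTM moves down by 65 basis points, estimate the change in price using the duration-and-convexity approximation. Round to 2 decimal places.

Duration effect: -D_mod·Δy = -3.97 × (-0.0065) = +0.025805
Convexity effect: ½·C·(Δy)² = 0.5 × 31.9 × (-0.0065)² = +0.0006738875
ΔP/P ≈ +0.025805 + 0.0006738875 = +0.0264788875
ΔP ≈ 76.82 × (+0.0264788875) = +2.03410813775.

+CHF 2.03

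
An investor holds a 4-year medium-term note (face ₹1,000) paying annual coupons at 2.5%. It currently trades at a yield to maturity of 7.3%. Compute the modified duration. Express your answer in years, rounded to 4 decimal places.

Periodic yield y = 0.073. First find Macaulay duration:
  t   CF        PV=CF/(1+0.073)^t    t·PV
  1        25.00        23.2992        23.2992
  2        25.00        21.7140        43.4281
  3        25.00        20.2368        60.7103
  4     1,025.00       773.2590     3,093.0360
  Σ                    838.5089     3,220.4735
P = 838.5089; Macaulay duration = 3,220.4735 / 838.5089 = 3.84071 years.
Modified duration = D_Mac / (1 + y) = 3.84071 / 1.073 = 3.57942 years.

3.5794 years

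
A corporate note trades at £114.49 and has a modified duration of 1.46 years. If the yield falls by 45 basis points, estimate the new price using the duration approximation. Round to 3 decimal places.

Duration approximation: ΔP/P ≈ -D_mod · Δy = -1.46 × (-0.0045) = +0.006570.
New price ≈ 114.49 × (1 + 0.006570) = 115.2421993.

£115.242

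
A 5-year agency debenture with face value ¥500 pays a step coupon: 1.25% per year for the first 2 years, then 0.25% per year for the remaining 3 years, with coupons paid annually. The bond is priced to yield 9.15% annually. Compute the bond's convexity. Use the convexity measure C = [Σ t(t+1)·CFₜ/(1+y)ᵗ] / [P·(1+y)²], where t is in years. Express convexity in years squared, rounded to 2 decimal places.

24.40

With y = 0.0915:
  t   CF        PV=CF/(1+0.0915)^t    t·PV        t(t+1)·PV
  1         6.25         5.7261         5.7261          11.4521
  2         6.25         5.2461        10.4921          31.4763
  3         1.25         0.9613         2.8838          11.5351
  4         1.25         0.8807         3.5227          17.6135
  5       501.25       323.5457     1,617.7287       9,706.3722
  Σ                    336.3598     1,640.3533       9,778.4492
P = 336.3598.
Convexity = Σ t(t+1)·PV / [P·(1+y)²] = 9,778.4492 / (336.3598 × 1.191372) = 24.40161.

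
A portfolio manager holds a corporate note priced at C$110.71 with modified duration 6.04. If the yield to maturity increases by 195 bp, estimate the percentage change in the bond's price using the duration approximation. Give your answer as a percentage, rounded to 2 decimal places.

Duration approximation: ΔP/P ≈ -D_mod · Δy = -6.04 × (+0.0195) = -0.117780.
As a percentage: -11.7780%.

-11.78%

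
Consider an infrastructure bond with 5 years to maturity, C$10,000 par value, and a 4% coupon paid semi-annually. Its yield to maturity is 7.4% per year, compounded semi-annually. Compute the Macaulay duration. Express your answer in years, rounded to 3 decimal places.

4.541 years

Periodic yield y = 0.037. Discount each cash flow and weight by its period:
  t   CF        PV=CF/(1+0.037)^t    t·PV
  1       200.00       192.8640       192.8640
  2       200.00       185.9827       371.9653
  3       200.00       179.3468       538.0405
  4       200.00       172.9478       691.7911
  5       200.00       166.7770       833.8851
  6       200.00       160.8264       964.9587
  7       200.00       155.0882     1,085.6173
  8       200.00       149.5547     1,196.4373
  9       200.00       144.2186     1,297.9671
  10   10,200.00     7,092.7166    70,927.1661
  Σ                  8,600.3228    78,100.6925
Price P = Σ PV = 8,600.3228.
Macaulay duration = Σ(t·PV) / P = 78,100.6925 / 8,600.3228 = 9.08114 half-year periods.
In years: 9.08114 / 2 = 4.54057 years.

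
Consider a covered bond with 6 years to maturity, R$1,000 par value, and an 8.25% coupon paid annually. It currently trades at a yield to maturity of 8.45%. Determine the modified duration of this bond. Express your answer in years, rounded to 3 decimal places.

Periodic yield y = 0.0845. First find Macaulay duration:
  t   CF        PV=CF/(1+0.0845)^t    t·PV
  1        82.50        76.0719        76.0719
  2        82.50        70.1447       140.2894
  3        82.50        64.6793       194.0379
  4        82.50        59.6397       238.5589
  5        82.50        54.9928       274.9642
  6     1,082.50       665.3506     3,992.1037
  Σ                    990.8791     4,916.0261
P = 990.8791; Macaulay duration = 4,916.0261 / 990.8791 = 4.96128 years.
Modified duration = D_Mac / (1 + y) = 4.96128 / 1.0845 = 4.57471 years.

4.575 years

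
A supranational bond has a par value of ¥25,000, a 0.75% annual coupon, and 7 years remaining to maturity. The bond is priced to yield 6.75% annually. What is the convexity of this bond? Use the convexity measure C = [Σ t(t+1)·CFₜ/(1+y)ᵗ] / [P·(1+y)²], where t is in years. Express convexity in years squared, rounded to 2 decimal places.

47.32

With y = 0.0675:
  t   CF        PV=CF/(1+0.0675)^t    t·PV        t(t+1)·PV
  1       187.50       175.6440       175.6440         351.2881
  2       187.50       164.5377       329.0755         987.2264
  3       187.50       154.1337       462.4011       1,849.6045
  4       187.50       144.3875       577.5502       2,887.7509
  5       187.50       135.2577       676.2883       4,057.7296
  6       187.50       126.7051       760.2304       5,321.6127
  7    25,187.50    15,944.4623   111,611.2360     892,889.8880
  Σ                 16,845.1280   114,592.4255     908,345.1002
P = 16,845.1280.
Convexity = Σ t(t+1)·PV / [P·(1+y)²] = 908,345.1002 / (16,845.1280 × 1.139556) = 47.31957.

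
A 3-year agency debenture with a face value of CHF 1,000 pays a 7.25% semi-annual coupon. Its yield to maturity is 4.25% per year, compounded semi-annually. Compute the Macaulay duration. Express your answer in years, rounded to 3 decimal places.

2.761 years

Periodic yield y = 0.02125. Discount each cash flow and weight by its period:
  t   CF        PV=CF/(1+0.02125)^t    t·PV
  1        36.25        35.4957        35.4957
  2        36.25        34.7571        69.5143
  3        36.25        34.0339       102.1017
  4        36.25        33.3257       133.3029
  5        36.25        32.6323       163.1615
  6     1,036.25       913.4234     5,480.5403
  Σ                  1,083.6682     5,984.1164
Price P = Σ PV = 1,083.6682.
Macaulay duration = Σ(t·PV) / P = 5,984.1164 / 1,083.6682 = 5.52209 half-year periods.
In years: 5.52209 / 2 = 2.76105 years.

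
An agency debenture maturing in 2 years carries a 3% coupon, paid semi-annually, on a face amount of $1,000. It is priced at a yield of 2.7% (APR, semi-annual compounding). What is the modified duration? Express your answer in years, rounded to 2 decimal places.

1.93 years

Periodic yield y = 0.0135. First find Macaulay duration:
  t   CF        PV=CF/(1+0.0135)^t    t·PV
  1        15.00        14.8002        14.8002
  2        15.00        14.6031        29.2061
  3        15.00        14.4085        43.2256
  4     1,015.00       961.9910     3,847.9642
  Σ                  1,005.8028     3,935.1961
P = 1,005.8028; Macaulay duration = 3,935.1961 / 1,005.8028 = 3.91249 half-year periods = 1.95625 years.
Modified duration = D_Mac / (1 + y) = 1.95625 / 1.0135 = 1.93019 years.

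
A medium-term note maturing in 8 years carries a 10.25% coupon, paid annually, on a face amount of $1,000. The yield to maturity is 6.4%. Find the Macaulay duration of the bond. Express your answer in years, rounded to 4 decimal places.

Periodic yield y = 0.064. Discount each cash flow and weight by its year:
  t   CF        PV=CF/(1+0.064)^t    t·PV
  1       102.50        96.3346        96.3346
  2       102.50        90.5400       181.0800
  3       102.50        85.0940       255.2820
  4       102.50        79.9756       319.9023
  5       102.50        75.1650       375.8251
  6       102.50        70.6438       423.8628
  7       102.50        66.3946       464.7619
  8     1,102.50       671.1902     5,369.5212
  Σ                  1,235.3377     7,486.5699
Price P = Σ PV = 1,235.3377.
Macaulay duration = Σ(t·PV) / P = 7,486.5699 / 1,235.3377 = 6.06034 years.

6.0603 years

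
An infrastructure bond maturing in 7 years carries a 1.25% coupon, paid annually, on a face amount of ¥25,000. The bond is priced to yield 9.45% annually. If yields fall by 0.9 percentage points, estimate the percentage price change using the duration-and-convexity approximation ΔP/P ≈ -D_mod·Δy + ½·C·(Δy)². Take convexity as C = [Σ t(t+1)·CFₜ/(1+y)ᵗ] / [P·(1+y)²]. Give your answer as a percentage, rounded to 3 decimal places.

With y = 0.0945:
  t   CF        PV=CF/(1+0.0945)^t    t·PV        t(t+1)·PV
  1       312.50       285.5185       285.5185         571.0370
  2       312.50       260.8666       521.7332       1,565.1996
  3       312.50       238.3432       715.0295       2,860.1181
  4       312.50       217.7644       871.0578       4,355.2888
  5       312.50       198.9625       994.8124       5,968.8745
  6       312.50       181.7839     1,090.7034       7,634.9240
  7    25,312.50    13,453.1715    94,172.2006     753,377.6051
  Σ                 14,836.4106    98,651.0555     776,333.0471
P = 14,836.4106; D_Mac = 6.64925 yrs; D_mod = 6.07515 yrs; C = 43.68051.
Duration effect: -6.07515 × (-0.009) = +0.054676
Convexity effect: 0.5 × 43.68051 × (-0.009)² = +0.0017691
ΔP/P ≈ +0.054676 + 0.0017691 = +0.056445 = +5.6445%.

+5.645%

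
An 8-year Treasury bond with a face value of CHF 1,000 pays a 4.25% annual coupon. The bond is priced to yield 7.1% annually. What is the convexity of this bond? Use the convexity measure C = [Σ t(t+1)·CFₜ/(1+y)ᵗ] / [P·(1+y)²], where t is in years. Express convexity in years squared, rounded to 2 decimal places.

50.69

With y = 0.071:
  t   CF        PV=CF/(1+0.071)^t    t·PV        t(t+1)·PV
  1        42.50        39.6825        39.6825          79.3651
  2        42.50        37.0519        74.1037         222.3111
  3        42.50        34.5956       103.7867         415.1469
  4        42.50        32.3021       129.2085         646.0424
  5        42.50        30.1607       150.8036         904.8213
  6        42.50        28.1613       168.9676       1,182.7730
  7        42.50        26.2944       184.0605       1,472.4843
  8     1,042.50       602.2271     4,817.8168      43,360.3514
  Σ                    830.4755     5,668.4299      48,283.2955
P = 830.4755.
Convexity = Σ t(t+1)·PV / [P·(1+y)²] = 48,283.2955 / (830.4755 × 1.147041) = 50.68636.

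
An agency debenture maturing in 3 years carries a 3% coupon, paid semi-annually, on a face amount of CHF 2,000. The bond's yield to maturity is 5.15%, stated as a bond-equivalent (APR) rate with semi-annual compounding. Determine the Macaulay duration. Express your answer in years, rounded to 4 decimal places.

Periodic yield y = 0.02575. Discount each cash flow and weight by its period:
  t   CF        PV=CF/(1+0.02575)^t    t·PV
  1        30.00        29.2469        29.2469
  2        30.00        28.5127        57.0254
  3        30.00        27.7969        83.3908
  4        30.00        27.0991       108.3965
  5        30.00        26.4188       132.0942
  6     2,030.00     1,742.7973    10,456.7839
  Σ                  1,881.8718    10,866.9376
Price P = Σ PV = 1,881.8718.
Macaulay duration = Σ(t·PV) / P = 10,866.9376 / 1,881.8718 = 5.77454 half-year periods.
In years: 5.77454 / 2 = 2.88727 years.

2.8873 years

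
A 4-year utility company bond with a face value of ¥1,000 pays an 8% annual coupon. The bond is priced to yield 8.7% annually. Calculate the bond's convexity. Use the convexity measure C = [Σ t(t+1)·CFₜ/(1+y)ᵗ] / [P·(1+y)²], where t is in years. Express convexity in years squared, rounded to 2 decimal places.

With y = 0.087:
  t   CF        PV=CF/(1+0.087)^t    t·PV        t(t+1)·PV
  1        80.00        73.5971        73.5971         147.1941
  2        80.00        67.7066       135.4132         406.2395
  3        80.00        62.2876       186.8627         747.4508
  4     1,080.00       773.5806     3,094.3225      15,471.6123
  Σ                    977.1718     3,490.1954      16,772.4967
P = 977.1718.
Convexity = Σ t(t+1)·PV / [P·(1+y)²] = 16,772.4967 / (977.1718 × 1.181569) = 14.52672.

14.53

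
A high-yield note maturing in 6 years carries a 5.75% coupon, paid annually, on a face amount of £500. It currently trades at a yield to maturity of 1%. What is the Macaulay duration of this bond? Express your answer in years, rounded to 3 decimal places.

5.339 years

Periodic yield y = 0.01. Discount each cash flow and weight by its year:
  t   CF        PV=CF/(1+0.01)^t    t·PV
  1        28.75        28.4653        28.4653
  2        28.75        28.1835        56.3670
  3        28.75        27.9045        83.7134
  4        28.75        27.6282       110.5127
  5        28.75        27.3546       136.7732
  6       528.75       498.1064     2,988.6385
  Σ                    637.6426     3,404.4702
Price P = Σ PV = 637.6426.
Macaulay duration = Σ(t·PV) / P = 3,404.4702 / 637.6426 = 5.33915 years.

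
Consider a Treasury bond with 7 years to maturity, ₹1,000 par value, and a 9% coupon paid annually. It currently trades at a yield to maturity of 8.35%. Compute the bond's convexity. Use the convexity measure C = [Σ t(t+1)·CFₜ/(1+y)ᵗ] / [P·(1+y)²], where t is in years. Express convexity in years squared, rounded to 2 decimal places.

34.41

With y = 0.0835:
  t   CF        PV=CF/(1+0.0835)^t    t·PV        t(t+1)·PV
  1        90.00        83.0641        83.0641         166.1283
  2        90.00        76.6628       153.3256         459.9768
  3        90.00        70.7548       212.2643         849.0573
  4        90.00        65.3021       261.2082       1,306.0411
  5        90.00        60.2695       301.3477       1,808.0864
  6        90.00        55.6249       333.7492       2,336.2446
  7     1,090.00       621.7619     4,352.3331      34,818.6650
  Σ                  1,033.4401     5,697.2924      41,744.1995
P = 1,033.4401.
Convexity = Σ t(t+1)·PV / [P·(1+y)²] = 41,744.1995 / (1,033.4401 × 1.173972) = 34.40749.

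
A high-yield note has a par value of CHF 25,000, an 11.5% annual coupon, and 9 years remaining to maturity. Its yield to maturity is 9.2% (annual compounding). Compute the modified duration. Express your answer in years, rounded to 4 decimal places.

5.7182 years

Periodic yield y = 0.092. First find Macaulay duration:
  t   CF        PV=CF/(1+0.092)^t    t·PV
  1     2,875.00     2,632.7839     2,632.7839
  2     2,875.00     2,410.9743     4,821.9485
  3     2,875.00     2,207.8519     6,623.5556
  4     2,875.00     2,021.8424     8,087.3695
  5     2,875.00     1,851.5040     9,257.5201
  6     2,875.00     1,695.5165    10,173.0990
  7     2,875.00     1,552.6708    10,868.6955
  8     2,875.00     1,421.8597    11,374.8775
  9    27,875.00    12,624.4112   113,619.7005
  Σ                 28,419.4145   177,459.5501
P = 28,419.4145; Macaulay duration = 177,459.5501 / 28,419.4145 = 6.24431 years.
Modified duration = D_Mac / (1 + y) = 6.24431 / 1.092 = 5.71823 years.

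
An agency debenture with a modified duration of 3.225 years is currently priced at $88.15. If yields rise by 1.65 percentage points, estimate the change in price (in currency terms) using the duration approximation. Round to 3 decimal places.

Duration approximation: ΔP/P ≈ -D_mod · Δy = -3.225 × (+0.0165) = -0.0532125.
ΔP ≈ 88.15 × (-0.0532125) = -4.690681875.

-$4.691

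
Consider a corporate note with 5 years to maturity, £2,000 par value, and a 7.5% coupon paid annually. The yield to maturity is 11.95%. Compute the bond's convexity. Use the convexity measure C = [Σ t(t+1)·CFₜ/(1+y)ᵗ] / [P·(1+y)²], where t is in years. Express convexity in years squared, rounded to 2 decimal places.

19.42

With y = 0.1195:
  t   CF        PV=CF/(1+0.1195)^t    t·PV        t(t+1)·PV
  1       150.00       133.9884       133.9884         267.9768
  2       150.00       119.6859       239.3718         718.1155
  3       150.00       106.9102       320.7305       1,282.9219
  4       150.00        95.4981       381.9925       1,909.9626
  5     2,150.00     1,222.6945     6,113.4727      36,680.8360
  Σ                  1,678.7771     7,189.5559      40,859.8128
P = 1,678.7771.
Convexity = Σ t(t+1)·PV / [P·(1+y)²] = 40,859.8128 / (1,678.7771 × 1.253280) = 19.42026.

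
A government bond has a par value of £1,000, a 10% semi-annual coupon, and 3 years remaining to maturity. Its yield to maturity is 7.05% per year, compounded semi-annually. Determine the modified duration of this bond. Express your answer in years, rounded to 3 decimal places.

Periodic yield y = 0.03525. First find Macaulay duration:
  t   CF        PV=CF/(1+0.03525)^t    t·PV
  1        50.00        48.2975        48.2975
  2        50.00        46.6530        93.3060
  3        50.00        45.0645       135.1934
  4        50.00        43.5300       174.1202
  5        50.00        42.0479       210.2393
  6     1,050.00       852.9388     5,117.6327
  Σ                  1,078.5317     5,778.7890
P = 1,078.5317; Macaulay duration = 5,778.7890 / 1,078.5317 = 5.35802 half-year periods = 2.67901 years.
Modified duration = D_Mac / (1 + y) = 2.67901 / 1.03525 = 2.58779 years.

2.588 years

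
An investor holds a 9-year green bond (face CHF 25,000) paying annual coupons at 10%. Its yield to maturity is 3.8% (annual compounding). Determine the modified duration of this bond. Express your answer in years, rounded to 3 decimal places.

Periodic yield y = 0.038. First find Macaulay duration:
  t   CF        PV=CF/(1+0.038)^t    t·PV
  1     2,500.00     2,408.4778     2,408.4778
  2     2,500.00     2,320.3062     4,640.6124
  3     2,500.00     2,235.3624     6,706.0873
  4     2,500.00     2,153.5284     8,614.1134
  5     2,500.00     2,074.6901    10,373.4507
  6     2,500.00     1,998.7381    11,992.4285
  7     2,500.00     1,925.5666    13,478.9659
  8     2,500.00     1,855.0738    14,840.5900
  9    27,500.00    19,658.7777   176,928.9995
  Σ                 36,630.5211   249,983.7255
P = 36,630.5211; Macaulay duration = 249,983.7255 / 36,630.5211 = 6.82447 years.
Modified duration = D_Mac / (1 + y) = 6.82447 / 1.038 = 6.57463 years.

6.575 years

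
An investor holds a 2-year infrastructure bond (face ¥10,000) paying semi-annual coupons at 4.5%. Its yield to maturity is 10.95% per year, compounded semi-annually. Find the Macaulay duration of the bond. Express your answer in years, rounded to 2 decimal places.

1.93 years

Periodic yield y = 0.05475. Discount each cash flow and weight by its period:
  t   CF        PV=CF/(1+0.05475)^t    t·PV
  1       225.00       213.3207       213.3207
  2       225.00       202.2476       404.4953
  3       225.00       191.7494       575.2481
  4    10,225.00     8,261.6193    33,046.4773
  Σ                  8,868.9370    34,239.5414
Price P = Σ PV = 8,868.9370.
Macaulay duration = Σ(t·PV) / P = 34,239.5414 / 8,868.9370 = 3.86061 half-year periods.
In years: 3.86061 / 2 = 1.93031 years.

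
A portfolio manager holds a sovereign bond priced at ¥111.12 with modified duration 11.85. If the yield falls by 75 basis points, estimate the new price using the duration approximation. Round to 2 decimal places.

Duration approximation: ΔP/P ≈ -D_mod · Δy = -11.85 × (-0.0075) = +0.088875.
New price ≈ 111.12 × (1 + 0.088875) = 120.99579.

¥121.00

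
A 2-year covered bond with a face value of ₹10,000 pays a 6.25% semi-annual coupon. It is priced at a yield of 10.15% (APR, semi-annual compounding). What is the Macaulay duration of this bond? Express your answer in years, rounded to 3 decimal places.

1.907 years

Periodic yield y = 0.05075. Discount each cash flow and weight by its period:
  t   CF        PV=CF/(1+0.05075)^t    t·PV
  1       312.50       297.4066       297.4066
  2       312.50       283.0422       566.0844
  3       312.50       269.3716       808.1148
  4    10,312.50     8,459.9222    33,839.6886
  Σ                  9,309.7426    35,511.2945
Price P = Σ PV = 9,309.7426.
Macaulay duration = Σ(t·PV) / P = 35,511.2945 / 9,309.7426 = 3.81442 half-year periods.
In years: 3.81442 / 2 = 1.90721 years.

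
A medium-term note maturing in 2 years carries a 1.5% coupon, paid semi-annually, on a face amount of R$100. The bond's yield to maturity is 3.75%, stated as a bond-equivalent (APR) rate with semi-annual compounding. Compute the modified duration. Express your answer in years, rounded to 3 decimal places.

Periodic yield y = 0.01875. First find Macaulay duration:
  t   CF        PV=CF/(1+0.01875)^t    t·PV
  1         0.75         0.7362         0.7362
  2         0.75         0.7226         1.4453
  3         0.75         0.7093         2.1280
  4       100.75        93.5351       374.1404
  Σ                     95.7033       378.4499
P = 95.7033; Macaulay duration = 378.4499 / 95.7033 = 3.95441 half-year periods = 1.97720 years.
Modified duration = D_Mac / (1 + y) = 1.97720 / 1.01875 = 1.94081 years.

1.941 years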